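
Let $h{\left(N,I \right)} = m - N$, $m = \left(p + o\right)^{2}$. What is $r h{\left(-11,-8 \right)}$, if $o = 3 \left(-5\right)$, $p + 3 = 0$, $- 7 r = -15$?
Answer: $\frac{5025}{7} \approx 717.86$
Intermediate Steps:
$r = \frac{15}{7}$ ($r = \left(- \frac{1}{7}\right) \left(-15\right) = \frac{15}{7} \approx 2.1429$)
$p = -3$ ($p = -3 + 0 = -3$)
$o = -15$
$m = 324$ ($m = \left(-3 - 15\right)^{2} = \left(-18\right)^{2} = 324$)
$h{\left(N,I \right)} = 324 - N$
$r h{\left(-11,-8 \right)} = \frac{15 \left(324 - -11\right)}{7} = \frac{15 \left(324 + 11\right)}{7} = \frac{15}{7} \cdot 335 = \frac{5025}{7}$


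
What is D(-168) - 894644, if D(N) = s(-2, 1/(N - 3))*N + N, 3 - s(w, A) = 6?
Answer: -894308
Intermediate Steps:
s(w, A) = -3 (s(w, A) = 3 - 1*6 = 3 - 6 = -3)
D(N) = -2*N (D(N) = -3*N + N = -2*N)
D(-168) - 894644 = -2*(-168) - 894644 = 336 - 894644 = -894308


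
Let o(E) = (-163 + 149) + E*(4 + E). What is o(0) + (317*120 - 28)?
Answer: 37998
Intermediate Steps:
o(E) = -14 + E*(4 + E)
o(0) + (317*120 - 28) = (-14 + 0**2 + 4*0) + (317*120 - 28) = (-14 + 0 + 0) + (38040 - 28) = -14 + 38012 = 37998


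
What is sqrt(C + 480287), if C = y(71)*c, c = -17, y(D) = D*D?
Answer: sqrt(394590) ≈ 628.16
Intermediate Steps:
y(D) = D**2
C = -85697 (C = 71**2*(-17) = 5041*(-17) = -85697)
sqrt(C + 480287) = sqrt(-85697 + 480287) = sqrt(394590)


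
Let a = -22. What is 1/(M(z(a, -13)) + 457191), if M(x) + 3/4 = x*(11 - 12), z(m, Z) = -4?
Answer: 4/1828777 ≈ 2.1873e-6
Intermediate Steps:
M(x) = -¾ - x (M(x) = -¾ + x*(11 - 12) = -¾ + x*(-1) = -¾ - x)
1/(M(z(a, -13)) + 457191) = 1/((-¾ - 1*(-4)) + 457191) = 1/((-¾ + 4) + 457191) = 1/(13/4 + 457191) = 1/(1828777/4) = 4/1828777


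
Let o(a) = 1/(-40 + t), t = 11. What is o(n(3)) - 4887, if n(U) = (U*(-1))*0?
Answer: -141724/29 ≈ -4887.0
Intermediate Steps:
n(U) = 0 (n(U) = -U*0 = 0)
o(a) = -1/29 (o(a) = 1/(-40 + 11) = 1/(-29) = -1/29)
o(n(3)) - 4887 = -1/29 - 4887 = -141724/29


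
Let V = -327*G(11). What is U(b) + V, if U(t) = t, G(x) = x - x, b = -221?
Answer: -221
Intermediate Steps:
G(x) = 0
V = 0 (V = -327*0 = 0)
U(b) + V = -221 + 0 = -221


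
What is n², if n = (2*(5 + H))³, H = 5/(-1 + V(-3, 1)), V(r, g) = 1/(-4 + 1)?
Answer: 15625/64 ≈ 244.14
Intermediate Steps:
V(r, g) = -⅓ (V(r, g) = 1/(-3) = -⅓)
H = -15/4 (H = 5/(-1 - ⅓) = 5/(-4/3) = 5*(-¾) = -15/4 ≈ -3.7500)
n = 125/8 (n = (2*(5 - 15/4))³ = (2*(5/4))³ = (5/2)³ = 125/8 ≈ 15.625)
n² = (125/8)² = 15625/64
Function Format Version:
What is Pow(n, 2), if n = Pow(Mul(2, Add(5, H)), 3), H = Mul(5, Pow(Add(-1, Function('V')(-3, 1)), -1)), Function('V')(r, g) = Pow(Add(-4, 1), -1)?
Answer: Rational(15625, 64) ≈ 244.14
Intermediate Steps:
Function('V')(r, g) = Rational(-1, 3) (Function('V')(r, g) = Pow(-3, -1) = Rational(-1, 3))
H = Rational(-15, 4) (H = Mul(5, Pow(Add(-1, Rational(-1, 3)), -1)) = Mul(5, Pow(Rational(-4, 3), -1)) = Mul(5, Rational(-3, 4)) = Rational(-15, 4) ≈ -3.7500)
n = Rational(125, 8) (n = Pow(Mul(2, Add(5, Rational(-15, 4))), 3) = Pow(Mul(2, Rational(5, 4)), 3) = Pow(Rational(5, 2), 3) = Rational(125, 8) ≈ 15.625)
Pow(n, 2) = Pow(Rational(125, 8), 2) = Rational(15625, 64)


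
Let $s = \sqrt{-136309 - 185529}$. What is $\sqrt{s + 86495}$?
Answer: $\sqrt{86495 + i \sqrt{321838}} \approx 294.1 + 0.9645 i$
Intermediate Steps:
$s = i \sqrt{321838}$ ($s = \sqrt{-321838} = i \sqrt{321838} \approx 567.31 i$)
$\sqrt{s + 86495} = \sqrt{i \sqrt{321838} + 86495} = \sqrt{86495 + i \sqrt{321838}}$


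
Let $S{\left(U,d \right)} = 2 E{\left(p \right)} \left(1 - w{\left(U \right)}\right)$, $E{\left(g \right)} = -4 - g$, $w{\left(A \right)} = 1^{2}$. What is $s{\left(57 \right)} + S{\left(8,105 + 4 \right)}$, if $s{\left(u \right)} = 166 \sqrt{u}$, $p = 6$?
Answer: $166 \sqrt{57} \approx 1253.3$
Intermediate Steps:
$w{\left(A \right)} = 1$
$S{\left(U,d \right)} = 0$ ($S{\left(U,d \right)} = 2 \left(-4 - 6\right) \left(1 - 1\right) = 2 \left(-10\right) 0 = \left(-20\right) 0 = 0$)
$s{\left(57 \right)} + S{\left(8,105 + 4 \right)} = 166 \sqrt{57} + 0 = 166 \sqrt{57}$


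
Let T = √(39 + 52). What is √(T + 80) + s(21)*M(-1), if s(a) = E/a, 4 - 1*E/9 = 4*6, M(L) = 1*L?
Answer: 60/7 + √(80 + √91) ≈ 18.034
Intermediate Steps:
M(L) = L
E = -180 (E = 36 - 36*6 = 36 - 9*24 = 36 - 216 = -180)
T = √91 ≈ 9.5394
s(a) = -180/a
√(T + 80) + s(21)*M(-1) = √(√91 + 80) - 180/21*(-1) = √(80 + √91) - 180*1/21*(-1) = √(80 + √91) - 60/7*(-1) = √(80 + √91) + 60/7 = 60/7 + √(80 + √91)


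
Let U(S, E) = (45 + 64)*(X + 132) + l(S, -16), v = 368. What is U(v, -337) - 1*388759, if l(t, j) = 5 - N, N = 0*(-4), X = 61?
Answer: -367717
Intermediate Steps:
N = 0
l(t, j) = 5 (l(t, j) = 5 - 1*0 = 5 + 0 = 5)
U(S, E) = 21042 (U(S, E) = (45 + 64)*(61 + 132) + 5 = 109*193 + 5 = 21037 + 5 = 21042)
U(v, -337) - 1*388759 = 21042 - 1*388759 = 21042 - 388759 = -367717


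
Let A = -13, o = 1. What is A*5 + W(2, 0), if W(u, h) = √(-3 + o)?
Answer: -65 + I*√2 ≈ -65.0 + 1.4142*I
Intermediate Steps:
W(u, h) = I*√2 (W(u, h) = √(-3 + 1) = √(-2) = I*√2)
A*5 + W(2, 0) = -13*5 + I*√2 = -65 + I*√2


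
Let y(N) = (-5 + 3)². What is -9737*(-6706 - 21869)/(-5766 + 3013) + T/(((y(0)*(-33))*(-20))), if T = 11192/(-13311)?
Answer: -1222182423559697/12092910390 ≈ -1.0107e+5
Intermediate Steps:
y(N) = 4 (y(N) = (-2)² = 4)
T = -11192/13311 (T = 11192*(-1/13311) = -11192/13311 ≈ -0.84081)
-9737*(-6706 - 21869)/(-5766 + 3013) + T/(((y(0)*(-33))*(-20))) = -9737*(-6706 - 21869)/(-5766 + 3013) - 11192/(13311*((4*(-33))*(-20))) = -9737/((-2753/(-28575))) - 11192/(13311*((-132*(-20)))) = -9737/((-2753*(-1/28575))) - 11192/13311/2640 = -9737/2753/28575 - 11192/13311*1/2640 = -9737*28575/2753 - 1399/4392630 = -278234775/2753 - 1399/4392630 = -1222182423559697/12092910390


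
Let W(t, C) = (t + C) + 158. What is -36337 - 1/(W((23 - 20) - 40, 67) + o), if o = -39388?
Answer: -1424410399/39200 ≈ -36337.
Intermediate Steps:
W(t, C) = 158 + C + t (W(t, C) = (C + t) + 158 = 158 + C + t)
-36337 - 1/(W((23 - 20) - 40, 67) + o) = -36337 - 1/((158 + 67 + ((23 - 20) - 40)) - 39388) = -36337 - 1/((158 + 67 + (3 - 40)) - 39388) = -36337 - 1/((158 + 67 - 37) - 39388) = -36337 - 1/(188 - 39388) = -36337 - 1/(-39200) = -36337 - 1*(-1/39200) = -36337 + 1/39200 = -1424410399/39200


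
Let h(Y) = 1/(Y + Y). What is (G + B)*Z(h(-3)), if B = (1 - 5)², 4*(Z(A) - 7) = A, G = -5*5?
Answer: -501/8 ≈ -62.625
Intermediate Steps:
h(Y) = 1/(2*Y)
G = -25
Z(A) = 7 + A/4
B = 16 (B = (-4)² = 16)
(G + B)*Z(h(-3)) = (-25 + 16)*(7 + ((½)/(-3))/4) = -9*(7 + ((½)*(-⅓))/4) = -9*(7 + (¼)*(-⅙)) = -9*(7 - 1/24) = -9*167/24 = -501/8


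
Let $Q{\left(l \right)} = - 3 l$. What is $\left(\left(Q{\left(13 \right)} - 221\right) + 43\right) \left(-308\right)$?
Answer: $66836$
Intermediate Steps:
$\left(\left(Q{\left(13 \right)} - 221\right) + 43\right) \left(-308\right) = \left(\left(\left(-3\right) 13 - 221\right) + 43\right) \left(-308\right) = \left(\left(-39 - 221\right) + 43\right) \left(-308\right) = \left(-260 + 43\right) \left(-308\right) = \left(-217\right) \left(-308\right) = 66836$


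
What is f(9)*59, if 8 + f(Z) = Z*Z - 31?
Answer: 2478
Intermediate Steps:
f(Z) = -39 + Z² (f(Z) = -8 + (Z*Z - 31) = -8 + (Z² - 31) = -8 + (-31 + Z²) = -39 + Z²)
f(9)*59 = (-39 + 9²)*59 = (-39 + 81)*59 = 42*59 = 2478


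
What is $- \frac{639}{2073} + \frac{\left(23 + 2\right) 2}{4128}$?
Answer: $- \frac{422357}{1426224} \approx -0.29614$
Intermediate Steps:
$- \frac{639}{2073} + \frac{\left(23 + 2\right) 2}{4128} = \left(-639\right) \frac{1}{2073} + 25 \cdot 2 \cdot \frac{1}{4128} = - \frac{213}{691} + 50 \cdot \frac{1}{4128} = - \frac{213}{691} + \frac{25}{2064} = - \frac{422357}{1426224}$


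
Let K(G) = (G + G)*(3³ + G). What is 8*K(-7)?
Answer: -2240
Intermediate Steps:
K(G) = 2*G*(27 + G) (K(G) = (2*G)*(27 + G) = 2*G*(27 + G))
8*K(-7) = 8*(2*(-7)*(27 - 7)) = 8*(2*(-7)*20) = 8*(-280) = -2240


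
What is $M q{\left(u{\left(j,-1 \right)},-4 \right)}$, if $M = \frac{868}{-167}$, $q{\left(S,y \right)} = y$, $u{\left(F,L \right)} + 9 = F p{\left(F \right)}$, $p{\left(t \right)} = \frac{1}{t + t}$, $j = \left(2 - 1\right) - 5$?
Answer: $\frac{3472}{167} \approx 20.79$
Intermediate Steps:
$j = -4$ ($j = 1 - 5 = -4$)
$p{\left(t \right)} = \frac{1}{2 t}$
$u{\left(F,L \right)} = - \frac{17}{2}$ ($u{\left(F,L \right)} = -9 + F \frac{1}{2 F} = -9 + \frac{1}{2} = - \frac{17}{2}$)
$M = - \frac{868}{167}$ ($M = 868 \left(- \frac{1}{167}\right) = - \frac{868}{167} \approx -5.1976$)
$M q{\left(u{\left(j,-1 \right)},-4 \right)} = \left(- \frac{868}{167}\right) \left(-4\right) = \frac{3472}{167}$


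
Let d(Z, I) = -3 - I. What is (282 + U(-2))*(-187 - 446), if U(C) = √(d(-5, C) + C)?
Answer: -178506 - 633*I*√3 ≈ -1.7851e+5 - 1096.4*I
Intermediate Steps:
U(C) = I*√3 (U(C) = √((-3 - C) + C) = √(-3) = I*√3)
(282 + U(-2))*(-187 - 446) = (282 + I*√3)*(-187 - 446) = (282 + I*√3)*(-633) = -178506 - 633*I*√3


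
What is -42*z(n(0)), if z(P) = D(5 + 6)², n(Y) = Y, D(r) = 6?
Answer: -1512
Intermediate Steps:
z(P) = 36 (z(P) = 6² = 36)
-42*z(n(0)) = -42*36 = -1512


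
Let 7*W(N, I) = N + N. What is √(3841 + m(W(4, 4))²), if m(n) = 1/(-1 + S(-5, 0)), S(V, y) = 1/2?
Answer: √3845 ≈ 62.008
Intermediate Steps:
S(V, y) = ½
W(N, I) = 2*N/7 (W(N, I) = (N + N)/7 = (2*N)/7 = 2*N/7)
m(n) = -2 (m(n) = 1/(-1 + ½) = 1/(-½) = -2)
√(3841 + m(W(4, 4))²) = √(3841 + (-2)²) = √(3841 + 4) = √3845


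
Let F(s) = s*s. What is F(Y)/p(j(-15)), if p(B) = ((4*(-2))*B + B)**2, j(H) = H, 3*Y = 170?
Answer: 1156/3969 ≈ 0.29126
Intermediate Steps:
Y = 170/3 (Y = (1/3)*170 = 170/3 ≈ 56.667)
p(B) = 49*B**2 (p(B) = (-8*B + B)**2 = (-7*B)**2 = 49*B**2)
F(s) = s**2
F(Y)/p(j(-15)) = (170/3)**2/((49*(-15)**2)) = 28900/(9*((49*225))) = (28900/9)/11025 = (28900/9)*(1/11025) = 1156/3969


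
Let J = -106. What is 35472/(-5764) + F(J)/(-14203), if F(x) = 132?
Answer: -126142416/20466523 ≈ -6.1634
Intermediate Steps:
35472/(-5764) + F(J)/(-14203) = 35472/(-5764) + 132/(-14203) = 35472*(-1/5764) + 132*(-1/14203) = -8868/1441 - 132/14203 = -126142416/20466523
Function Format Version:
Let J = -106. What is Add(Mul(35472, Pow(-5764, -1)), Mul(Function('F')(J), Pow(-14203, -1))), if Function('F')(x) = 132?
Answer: Rational(-126142416, 20466523) ≈ -6.1634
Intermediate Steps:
Add(Mul(35472, Pow(-5764, -1)), Mul(Function('F')(J), Pow(-14203, -1))) = Add(Mul(35472, Pow(-5764, -1)), Mul(132, Pow(-14203, -1))) = Add(Mul(35472, Rational(-1, 5764)), Mul(132, Rational(-1, 14203))) = Add(Rational(-8868, 1441), Rational(-132, 14203)) = Rational(-126142416, 20466523)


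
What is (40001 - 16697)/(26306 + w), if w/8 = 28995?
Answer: 11652/129133 ≈ 0.090232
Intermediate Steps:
w = 231960 (w = 8*28995 = 231960)
(40001 - 16697)/(26306 + w) = (40001 - 16697)/(26306 + 231960) = 23304/258266 = 23304*(1/258266) = 11652/129133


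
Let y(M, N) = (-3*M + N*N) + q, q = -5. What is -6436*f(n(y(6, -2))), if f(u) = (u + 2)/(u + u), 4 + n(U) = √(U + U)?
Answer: -74014/27 + 3218*I*√38/27 ≈ -2741.3 + 734.71*I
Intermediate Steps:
y(M, N) = -5 + N² - 3*M (y(M, N) = (-3*M + N*N) - 5 = (-3*M + N²) - 5 = (N² - 3*M) - 5 = -5 + N² - 3*M)
n(U) = -4 + √2*√U (n(U) = -4 + √(U + U) = -4 + √(2*U) = -4 + √2*√U)
f(u) = (2 + u)/(2*u) (f(u) = (2 + u)/((2*u)) = (2 + u)*(1/(2*u)) = (2 + u)/(2*u))
-6436*f(n(y(6, -2))) = -3218*(2 + (-4 + √2*√(-5 + (-2)² - 3*6)))/(-4 + √2*√(-5 + (-2)² - 3*6)) = -3218*(2 + (-4 + √2*√(-5 + 4 - 18)))/(-4 + √2*√(-5 + 4 - 18)) = -3218*(2 + (-4 + √2*√(-19)))/(-4 + √2*√(-19)) = -3218*(2 + (-4 + √2*(I*√19)))/(-4 + √2*(I*√19)) = -3218*(2 + (-4 + I*√38))/(-4 + I*√38) = -3218*(-2 + I*√38)/(-4 + I*√38)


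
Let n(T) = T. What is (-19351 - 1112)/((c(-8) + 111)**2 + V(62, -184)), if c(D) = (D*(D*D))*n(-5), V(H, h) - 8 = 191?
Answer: -20463/7134440 ≈ -0.0028682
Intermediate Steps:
V(H, h) = 199 (V(H, h) = 8 + 191 = 199)
c(D) = -5*D**3 (c(D) = (D*(D*D))*(-5) = (D*D**2)*(-5) = D**3*(-5) = -5*D**3)
(-19351 - 1112)/((c(-8) + 111)**2 + V(62, -184)) = (-19351 - 1112)/((-5*(-8)**3 + 111)**2 + 199) = -20463/((-5*(-512) + 111)**2 + 199) = -20463/((2560 + 111)**2 + 199) = -20463/(2671**2 + 199) = -20463/(7134241 + 199) = -20463/7134440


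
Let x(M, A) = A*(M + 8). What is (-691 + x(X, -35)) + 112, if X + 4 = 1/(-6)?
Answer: -4279/6 ≈ -713.17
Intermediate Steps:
X = -25/6 (X = -4 + 1/(-6) = -4 - ⅙ = -25/6 ≈ -4.1667)
x(M, A) = A*(8 + M)
(-691 + x(X, -35)) + 112 = (-691 - 35*(8 - 25/6)) + 112 = (-691 - 35*23/6) + 112 = (-691 - 805/6) + 112 = -4951/6 + 112 = -4279/6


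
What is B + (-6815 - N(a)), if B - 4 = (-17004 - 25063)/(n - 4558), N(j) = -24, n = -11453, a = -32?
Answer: -108624590/16011 ≈ -6784.4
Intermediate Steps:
B = 106111/16011 (B = 4 + (-17004 - 25063)/(-11453 - 4558) = 4 - 42067/(-16011) = 4 - 42067*(-1/16011) = 4 + 42067/16011 = 106111/16011 ≈ 6.6274)
B + (-6815 - N(a)) = 106111/16011 + (-6815 - 1*(-24)) = 106111/16011 + (-6815 + 24) = 106111/16011 - 6791 = -108624590/16011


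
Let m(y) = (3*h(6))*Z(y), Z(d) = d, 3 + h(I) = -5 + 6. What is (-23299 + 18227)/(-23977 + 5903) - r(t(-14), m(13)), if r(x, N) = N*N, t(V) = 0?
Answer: -54978572/9037 ≈ -6083.7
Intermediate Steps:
h(I) = -2 (h(I) = -3 + (-5 + 6) = -3 + 1 = -2)
m(y) = -6*y (m(y) = (3*(-2))*y = -6*y)
r(x, N) = N**2
(-23299 + 18227)/(-23977 + 5903) - r(t(-14), m(13)) = (-23299 + 18227)/(-23977 + 5903) - (-6*13)**2 = -5072/(-18074) - 1*(-78)**2 = -5072*(-1/18074) - 1*6084 = 2536/9037 - 6084 = -54978572/9037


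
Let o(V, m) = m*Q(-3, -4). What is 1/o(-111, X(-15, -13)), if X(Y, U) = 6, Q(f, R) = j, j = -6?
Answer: -1/36 ≈ -0.027778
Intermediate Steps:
Q(f, R) = -6
o(V, m) = -6*m (o(V, m) = m*(-6) = -6*m)
1/o(-111, X(-15, -13)) = 1/(-6*6) = 1/(-36) = -1/36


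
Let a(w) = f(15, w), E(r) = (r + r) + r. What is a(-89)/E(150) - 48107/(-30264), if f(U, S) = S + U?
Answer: 3234769/2269800 ≈ 1.4251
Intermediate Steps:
E(r) = 3*r (E(r) = 2*r + r = 3*r)
a(w) = 15 + w (a(w) = w + 15 = 15 + w)
a(-89)/E(150) - 48107/(-30264) = (15 - 89)/((3*150)) - 48107/(-30264) = -74/450 - 48107*(-1/30264) = -74*1/450 + 48107/30264 = -37/225 + 48107/30264 = 3234769/2269800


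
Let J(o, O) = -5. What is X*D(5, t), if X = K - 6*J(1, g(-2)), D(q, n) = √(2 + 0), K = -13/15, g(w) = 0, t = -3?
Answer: 437*√2/15 ≈ 41.201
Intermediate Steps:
K = -13/15 (K = -13*1/15 = -13/15 ≈ -0.86667)
D(q, n) = √2
X = 437/15 (X = -13/15 - 6*(-5) = -13/15 + 30 = 437/15 ≈ 29.133)
X*D(5, t) = 437*√2/15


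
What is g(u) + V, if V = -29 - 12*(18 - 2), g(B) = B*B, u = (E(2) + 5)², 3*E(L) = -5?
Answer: -7901/81 ≈ -97.543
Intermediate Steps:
E(L) = -5/3 (E(L) = (⅓)*(-5) = -5/3)
u = 100/9 (u = (-5/3 + 5)² = (10/3)² = 100/9 ≈ 11.111)
g(B) = B²
V = -221 (V = -29 - 12*16 = -29 - 192 = -221)
g(u) + V = (100/9)² - 221 = 10000/81 - 221 = -7901/81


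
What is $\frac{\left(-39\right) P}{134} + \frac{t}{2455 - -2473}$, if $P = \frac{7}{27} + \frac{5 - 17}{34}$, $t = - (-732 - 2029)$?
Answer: $\frac{2698217}{4592448} \approx 0.58753$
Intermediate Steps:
$t = 2761$ ($t = \left(-1\right) \left(-2761\right) = 2761$)
$P = - \frac{43}{459}$ ($P = 7 \cdot \frac{1}{27} + \left(5 - 17\right) \frac{1}{34} = \frac{7}{27} - \frac{6}{17} = - \frac{43}{459} \approx -0.093682$)
$\frac{\left(-39\right) P}{134} + \frac{t}{2455 - -2473} = \frac{\left(-39\right) \left(- \frac{43}{459}\right)}{134} + \frac{2761}{2455 - -2473} = \frac{559}{153} \cdot \frac{1}{134} + \frac{2761}{2455 + 2473} = \frac{559}{20502} + \frac{2761}{4928} = \frac{559}{20502} + 2761 \cdot \frac{1}{4928} = \frac{559}{20502} + \frac{251}{448} = \frac{2698217}{4592448}$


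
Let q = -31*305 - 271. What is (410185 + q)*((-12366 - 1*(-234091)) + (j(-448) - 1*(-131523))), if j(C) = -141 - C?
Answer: 141584281745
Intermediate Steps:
q = -9726 (q = -9455 - 271 = -9726)
(410185 + q)*((-12366 - 1*(-234091)) + (j(-448) - 1*(-131523))) = (410185 - 9726)*((-12366 - 1*(-234091)) + ((-141 - 1*(-448)) - 1*(-131523))) = 400459*((-12366 + 234091) + ((-141 + 448) + 131523)) = 400459*(221725 + (307 + 131523)) = 400459*(221725 + 131830) = 400459*353555 = 141584281745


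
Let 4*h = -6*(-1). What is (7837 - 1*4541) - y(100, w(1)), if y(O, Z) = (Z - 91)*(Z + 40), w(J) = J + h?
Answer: 28229/4 ≈ 7057.3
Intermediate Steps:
h = 3/2 (h = (-6*(-1))/4 = (1/4)*6 = 3/2 ≈ 1.5000)
w(J) = 3/2 + J (w(J) = J + 3/2 = 3/2 + J)
y(O, Z) = (-91 + Z)*(40 + Z)
(7837 - 1*4541) - y(100, w(1)) = (7837 - 1*4541) - (-3640 + (3/2 + 1)**2 - 51*(3/2 + 1)) = (7837 - 4541) - (-3640 + (5/2)**2 - 51*5/2) = 3296 - (-3640 + 25/4 - 255/2) = 3296 - 1*(-15045/4) = 3296 + 15045/4 = 28229/4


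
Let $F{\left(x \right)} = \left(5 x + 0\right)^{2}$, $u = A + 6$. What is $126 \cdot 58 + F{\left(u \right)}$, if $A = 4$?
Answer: $9808$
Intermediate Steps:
$u = 10$ ($u = 4 + 6 = 10$)
$F{\left(x \right)} = 25 x^{2}$ ($F{\left(x \right)} = \left(5 x\right)^{2} = 25 x^{2}$)
$126 \cdot 58 + F{\left(u \right)} = 126 \cdot 58 + 25 \cdot 10^{2} = 7308 + 25 \cdot 100 = 7308 + 2500 = 9808$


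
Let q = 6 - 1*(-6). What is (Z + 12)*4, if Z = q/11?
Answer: 576/11 ≈ 52.364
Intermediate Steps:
q = 12 (q = 6 + 6 = 12)
Z = 12/11 ≈ 1.0909
(Z + 12)*4 = (12/11 + 12)*4 = (144/11)*4 = 576/11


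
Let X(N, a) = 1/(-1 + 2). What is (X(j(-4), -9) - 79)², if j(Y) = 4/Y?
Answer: 6084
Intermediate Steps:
X(N, a) = 1 (X(N, a) = 1/1 = 1)
(X(j(-4), -9) - 79)² = (1 - 79)² = (-78)² = 6084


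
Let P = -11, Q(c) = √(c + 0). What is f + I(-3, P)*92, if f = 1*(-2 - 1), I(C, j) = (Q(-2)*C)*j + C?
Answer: -279 + 3036*I*√2 ≈ -279.0 + 4293.6*I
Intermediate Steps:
Q(c) = √c
I(C, j) = C + I*C*j*√2 (I(C, j) = (√(-2)*C)*j + C = ((I*√2)*C)*j + C = (I*C*√2)*j + C = I*C*j*√2 + C = C + I*C*j*√2)
f = -3 (f = 1*(-3) = -3)
f + I(-3, P)*92 = -3 - 3*(1 + I*(-11)*√2)*92 = -3 - 3*(1 - 11*I*√2)*92 = -3 + (-3 + 33*I*√2)*92 = -3 + (-276 + 3036*I*√2) = -279 + 3036*I*√2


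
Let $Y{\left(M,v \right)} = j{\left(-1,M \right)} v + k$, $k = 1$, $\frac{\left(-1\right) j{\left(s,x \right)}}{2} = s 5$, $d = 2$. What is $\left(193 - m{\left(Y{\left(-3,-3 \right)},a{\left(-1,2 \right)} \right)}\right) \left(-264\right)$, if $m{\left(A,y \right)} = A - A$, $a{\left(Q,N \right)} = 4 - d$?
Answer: $-50952$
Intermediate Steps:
$j{\left(s,x \right)} = - 10 s$ ($j{\left(s,x \right)} = - 2 s 5 = - 2 \cdot 5 s = - 10 s$)
$a{\left(Q,N \right)} = 2$ ($a{\left(Q,N \right)} = 4 - 2 = 2$)
$Y{\left(M,v \right)} = 1 + 10 v$ ($Y{\left(M,v \right)} = \left(-10\right) \left(-1\right) v + 1 = 10 v + 1 = 1 + 10 v$)
$m{\left(A,y \right)} = 0$
$\left(193 - m{\left(Y{\left(-3,-3 \right)},a{\left(-1,2 \right)} \right)}\right) \left(-264\right) = \left(193 - 0\right) \left(-264\right) = \left(193 + 0\right) \left(-264\right) = 193 \left(-264\right) = -50952$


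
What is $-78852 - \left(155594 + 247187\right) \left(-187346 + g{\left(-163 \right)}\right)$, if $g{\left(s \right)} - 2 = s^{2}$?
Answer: $64757036423$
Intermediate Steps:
$g{\left(s \right)} = 2 + s^{2}$
$-78852 - \left(155594 + 247187\right) \left(-187346 + g{\left(-163 \right)}\right) = -78852 - \left(155594 + 247187\right) \left(-187346 + \left(2 + \left(-163\right)^{2}\right)\right) = -78852 - 402781 \left(-187346 + \left(2 + 26569\right)\right) = -78852 - 402781 \left(-187346 + 26571\right) = -78852 - 402781 \left(-160775\right) = -78852 - -64757115275 = -78852 + 64757115275 = 64757036423$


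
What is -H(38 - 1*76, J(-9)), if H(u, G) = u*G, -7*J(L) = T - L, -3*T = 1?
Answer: -988/21 ≈ -47.048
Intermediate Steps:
T = -⅓ (T = -⅓*1 = -⅓ ≈ -0.33333)
J(L) = 1/21 + L/7 (J(L) = -(-⅓ - L)/7 = 1/21 + L/7)
H(u, G) = G*u
-H(38 - 1*76, J(-9)) = -(1/21 + (⅐)*(-9))*(38 - 1*76) = -(1/21 - 9/7)*(38 - 76) = -(-26)*(-38)/21 = -1*988/21 = -988/21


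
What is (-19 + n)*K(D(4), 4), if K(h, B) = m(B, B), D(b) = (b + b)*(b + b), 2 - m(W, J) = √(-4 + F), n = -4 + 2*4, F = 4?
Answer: -30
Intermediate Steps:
n = 4 (n = -4 + 8 = 4)
m(W, J) = 2 (m(W, J) = 2 - √(-4 + 4) = 2 - √0 = 2 - 1*0 = 2 + 0 = 2)
D(b) = 4*b² (D(b) = (2*b)*(2*b) = 4*b²)
K(h, B) = 2
(-19 + n)*K(D(4), 4) = (-19 + 4)*2 = -15*2 = -30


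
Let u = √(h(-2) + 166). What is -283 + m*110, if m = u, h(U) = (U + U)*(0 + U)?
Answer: -283 + 110*√174 ≈ 1168.0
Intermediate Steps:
h(U) = 2*U² (h(U) = (2*U)*U = 2*U²)
u = √174 (u = √(2*(-2)² + 166) = √(2*4 + 166) = √(8 + 166) = √174 ≈ 13.191)
m = √174 ≈ 13.191
-283 + m*110 = -283 + √174*110 = -283 + 110*√174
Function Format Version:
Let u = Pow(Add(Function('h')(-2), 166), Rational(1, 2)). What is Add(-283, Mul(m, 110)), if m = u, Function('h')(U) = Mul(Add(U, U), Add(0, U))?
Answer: Add(-283, Mul(110, Pow(174, Rational(1, 2)))) ≈ 1168.0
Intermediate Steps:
Function('h')(U) = Mul(2, Pow(U, 2)) (Function('h')(U) = Mul(Mul(2, U), U) = Mul(2, Pow(U, 2)))
u = Pow(174, Rational(1, 2)) (u = Pow(Add(Mul(2, Pow(-2, 2)), 166), Rational(1, 2)) = Pow(Add(Mul(2, 4), 166), Rational(1, 2)) = Pow(Add(8, 166), Rational(1, 2)) = Pow(174, Rational(1, 2)) ≈ 13.191)
m = Pow(174, Rational(1, 2)) ≈ 13.191
Add(-283, Mul(m, 110)) = Add(-283, Mul(Pow(174, Rational(1, 2)), 110)) = Add(-283, Mul(110, Pow(174, Rational(1, 2))))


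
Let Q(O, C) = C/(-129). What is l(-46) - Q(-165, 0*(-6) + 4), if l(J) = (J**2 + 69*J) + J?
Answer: -142412/129 ≈ -1104.0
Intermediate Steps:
Q(O, C) = -C/129 (Q(O, C) = C*(-1/129) = -C/129)
l(J) = J**2 + 70*J
l(-46) - Q(-165, 0*(-6) + 4) = -46*(70 - 46) - (-1)*(0*(-6) + 4)/129 = -46*24 - (-1)*(0 + 4)/129 = -1104 - (-1)*4/129 = -1104 - 1*(-4/129) = -1104 + 4/129 = -142412/129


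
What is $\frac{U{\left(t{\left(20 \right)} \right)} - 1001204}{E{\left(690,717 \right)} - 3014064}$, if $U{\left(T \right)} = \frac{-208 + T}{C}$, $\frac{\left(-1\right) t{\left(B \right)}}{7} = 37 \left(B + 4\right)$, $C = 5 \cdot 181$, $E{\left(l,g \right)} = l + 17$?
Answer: $\frac{906096044}{2727088085} \approx 0.33226$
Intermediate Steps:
$E{\left(l,g \right)} = 17 + l$
$C = 905$
$t{\left(B \right)} = -1036 - 259 B$ ($t{\left(B \right)} = - 7 \cdot 37 \left(B + 4\right) = - 7 \cdot 37 \left(4 + B\right) = - 7 \left(148 + 37 B\right) = -1036 - 259 B$)
$U{\left(T \right)} = - \frac{208}{905} + \frac{T}{905}$ ($U{\left(T \right)} = \frac{-208 + T}{905} = \left(-208 + T\right) \frac{1}{905} = - \frac{208}{905} + \frac{T}{905}$)
$\frac{U{\left(t{\left(20 \right)} \right)} - 1001204}{E{\left(690,717 \right)} - 3014064} = \frac{\left(- \frac{208}{905} + \frac{-1036 - 5180}{905}\right) - 1001204}{\left(17 + 690\right) - 3014064} = \frac{\left(- \frac{208}{905} + \frac{-1036 - 5180}{905}\right) - 1001204}{707 - 3014064} = \frac{\left(- \frac{208}{905} + \frac{1}{905} \left(-6216\right)\right) - 1001204}{-3013357} = \left(\left(- \frac{208}{905} - \frac{6216}{905}\right) - 1001204\right) \left(- \frac{1}{3013357}\right) = \left(- \frac{6424}{905} - 1001204\right) \left(- \frac{1}{3013357}\right) = \left(- \frac{906096044}{905}\right) \left(- \frac{1}{3013357}\right) = \frac{906096044}{2727088085}$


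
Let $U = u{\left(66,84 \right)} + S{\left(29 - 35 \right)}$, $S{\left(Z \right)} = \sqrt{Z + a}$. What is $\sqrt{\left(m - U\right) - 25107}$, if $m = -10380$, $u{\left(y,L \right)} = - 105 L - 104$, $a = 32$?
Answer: $\sqrt{-26563 - \sqrt{26}} \approx 163.0 i$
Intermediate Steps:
$S{\left(Z \right)} = \sqrt{32 + Z}$ ($S{\left(Z \right)} = \sqrt{Z + 32} = \sqrt{32 + Z}$)
$u{\left(y,L \right)} = -104 - 105 L$
$U = -8924 + \sqrt{26}$ ($U = \left(-104 - 8820\right) + \sqrt{32 + \left(29 - 35\right)} = \left(-104 - 8820\right) + \sqrt{32 - 6} = -8924 + \sqrt{26} \approx -8918.9$)
$\sqrt{\left(m - U\right) - 25107} = \sqrt{\left(-10380 - \left(-8924 + \sqrt{26}\right)\right) - 25107} = \sqrt{\left(-10380 + \left(8924 - \sqrt{26}\right)\right) - 25107} = \sqrt{\left(-1456 - \sqrt{26}\right) - 25107} = \sqrt{-26563 - \sqrt{26}}$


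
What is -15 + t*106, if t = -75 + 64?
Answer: -1181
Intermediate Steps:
t = -11
-15 + t*106 = -15 - 11*106 = -15 - 1166 = -1181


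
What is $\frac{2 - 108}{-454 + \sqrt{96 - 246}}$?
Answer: $\frac{24062}{103133} + \frac{265 i \sqrt{6}}{103133} \approx 0.23331 + 0.006294 i$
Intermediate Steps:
$\frac{2 - 108}{-454 + \sqrt{96 - 246}} = - \frac{106}{-454 + \sqrt{-150}} = - \frac{106}{-454 + 5 i \sqrt{6}}$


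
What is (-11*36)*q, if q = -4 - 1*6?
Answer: 3960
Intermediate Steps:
q = -10 (q = -4 - 6 = -10)
(-11*36)*q = -11*36*(-10) = -396*(-10) = 3960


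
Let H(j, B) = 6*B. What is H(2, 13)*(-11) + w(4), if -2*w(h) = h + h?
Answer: -862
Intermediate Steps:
w(h) = -h (w(h) = -(h + h)/2 = -h)
H(2, 13)*(-11) + w(4) = (6*13)*(-11) - 1*4 = 78*(-11) - 4 = -858 - 4 = -862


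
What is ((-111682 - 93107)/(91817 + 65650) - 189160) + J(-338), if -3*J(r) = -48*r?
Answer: -10212748015/52489 ≈ -1.9457e+5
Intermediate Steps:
J(r) = 16*r (J(r) = -(-16)*r = 16*r)
((-111682 - 93107)/(91817 + 65650) - 189160) + J(-338) = ((-111682 - 93107)/(91817 + 65650) - 189160) + 16*(-338) = (-204789/157467 - 189160) - 5408 = (-204789*1/157467 - 189160) - 5408 = (-68263/52489 - 189160) - 5408 = -9928887503/52489 - 5408 = -10212748015/52489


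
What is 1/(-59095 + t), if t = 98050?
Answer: 1/38955 ≈ 2.5671e-5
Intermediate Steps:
1/(-59095 + t) = 1/(-59095 + 98050) = 1/38955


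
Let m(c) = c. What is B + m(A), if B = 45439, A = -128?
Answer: 45311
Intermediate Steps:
B + m(A) = 45439 - 128 = 45311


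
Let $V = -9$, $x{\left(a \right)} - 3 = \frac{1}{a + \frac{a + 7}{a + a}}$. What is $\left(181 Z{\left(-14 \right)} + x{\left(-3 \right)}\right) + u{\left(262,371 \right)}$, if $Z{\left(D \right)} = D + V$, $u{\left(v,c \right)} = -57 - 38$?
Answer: $- \frac{46808}{11} \approx -4255.3$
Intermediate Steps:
$u{\left(v,c \right)} = -95$
$x{\left(a \right)} = 3 + \frac{1}{a + \frac{7 + a}{2 a}}$ ($x{\left(a \right)} = 3 + \frac{1}{a + \frac{a + 7}{a + a}} = 3 + \frac{1}{a + \frac{7 + a}{2 a}}$)
$Z{\left(D \right)} = -9 + D$ ($Z{\left(D \right)} = D - 9 = -9 + D$)
$\left(181 Z{\left(-14 \right)} + x{\left(-3 \right)}\right) + u{\left(262,371 \right)} = \left(181 \left(-9 - 14\right) + \frac{21 + 5 \left(-3\right) + 6 \left(-3\right)^{2}}{7 - 3 + 2 \left(-3\right)^{2}}\right) - 95 = \left(181 \left(-23\right) + \frac{21 - 15 + 6 \cdot 9}{7 - 3 + 2 \cdot 9}\right) - 95 = \left(-4163 + \frac{21 - 15 + 54}{7 - 3 + 18}\right) - 95 = \left(-4163 + \frac{1}{22} \cdot 60\right) - 95 = \left(-4163 + \frac{30}{11}\right) - 95 = - \frac{45763}{11} - 95 = - \frac{46808}{11}$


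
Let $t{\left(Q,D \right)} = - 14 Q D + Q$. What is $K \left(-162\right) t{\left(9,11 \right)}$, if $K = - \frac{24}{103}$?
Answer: $- \frac{5353776}{103} \approx -51978.0$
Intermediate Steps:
$t{\left(Q,D \right)} = Q - 14 D Q$ ($t{\left(Q,D \right)} = - 14 D Q + Q = Q - 14 D Q$)
$K = - \frac{24}{103}$ ($K = \left(-24\right) \frac{1}{103} = - \frac{24}{103} \approx -0.23301$)
$K \left(-162\right) t{\left(9,11 \right)} = \left(- \frac{24}{103}\right) \left(-162\right) 9 \left(1 - 154\right) = \frac{3888 \cdot 9 \left(1 - 154\right)}{103} = \frac{3888 \cdot 9 \left(-153\right)}{103} = \frac{3888}{103} \left(-1377\right) = - \frac{5353776}{103}$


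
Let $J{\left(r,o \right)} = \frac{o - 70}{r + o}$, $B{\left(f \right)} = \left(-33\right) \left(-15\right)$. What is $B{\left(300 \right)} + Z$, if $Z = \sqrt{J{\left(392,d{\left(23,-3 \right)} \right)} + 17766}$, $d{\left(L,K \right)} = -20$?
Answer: $495 + \frac{\sqrt{68291574}}{62} \approx 628.29$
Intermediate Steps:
$B{\left(f \right)} = 495$
$J{\left(r,o \right)} = \frac{-70 + o}{o + r}$
$Z = \frac{\sqrt{68291574}}{62}$ ($Z = \sqrt{\frac{-70 - 20}{-20 + 392} + 17766} = \sqrt{\frac{1}{372} \left(-90\right) + 17766} = \sqrt{- \frac{15}{62} + 17766} = \sqrt{\frac{1101477}{62}} = \frac{\sqrt{68291574}}{62} \approx 133.29$)
$B{\left(300 \right)} + Z = 495 + \frac{\sqrt{68291574}}{62}$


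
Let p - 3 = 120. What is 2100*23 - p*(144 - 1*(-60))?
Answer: 23208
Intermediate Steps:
p = 123 (p = 3 + 120 = 123)
2100*23 - p*(144 - 1*(-60)) = 2100*23 - 123*(144 - 1*(-60)) = 48300 - 123*(144 + 60) = 48300 - 123*204 = 48300 - 1*25092 = 48300 - 25092 = 23208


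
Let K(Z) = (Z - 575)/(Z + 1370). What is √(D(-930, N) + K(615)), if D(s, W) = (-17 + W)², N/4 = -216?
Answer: 15*√543688721/397 ≈ 881.00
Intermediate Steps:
N = -864 (N = 4*(-216) = -864)
K(Z) = (-575 + Z)/(1370 + Z)
√(D(-930, N) + K(615)) = √((-17 - 864)² + (-575 + 615)/(1370 + 615)) = √((-881)² + 40/1985) = √(776161 + (1/1985)*40) = √(776161 + 8/397) = √(308135925/397) = 15*√543688721/397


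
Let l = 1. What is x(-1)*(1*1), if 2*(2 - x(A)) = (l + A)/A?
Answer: 2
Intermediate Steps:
x(A) = 2 - (1 + A)/(2*A)
x(-1)*(1*1) = ((½)*(-1 + 3*(-1))/(-1))*(1*1) = ((½)*(-1)*(-1 - 3))*1 = ((½)*(-1)*(-4))*1 = 2*1 = 2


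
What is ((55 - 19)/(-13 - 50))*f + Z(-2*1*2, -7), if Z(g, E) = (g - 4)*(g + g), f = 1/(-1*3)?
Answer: 1348/21 ≈ 64.190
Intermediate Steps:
f = -⅓ (f = 1/(-3) = -⅓ ≈ -0.33333)
Z(g, E) = 2*g*(-4 + g) (Z(g, E) = (-4 + g)*(2*g) = 2*g*(-4 + g))
((55 - 19)/(-13 - 50))*f + Z(-2*1*2, -7) = ((55 - 19)/(-13 - 50))*(-⅓) + 2*(-2*1*2)*(-4 - 2*1*2) = (36/(-63))*(-⅓) + 2*(-2*2)*(-4 - 2*2) = (36*(-1/63))*(-⅓) + 2*(-4)*(-4 - 4) = -4/7*(-⅓) + 2*(-4)*(-8) = 4/21 + 64 = 1348/21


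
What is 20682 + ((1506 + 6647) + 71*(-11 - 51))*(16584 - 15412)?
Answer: 4416854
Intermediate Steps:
20682 + ((1506 + 6647) + 71*(-11 - 51))*(16584 - 15412) = 20682 + (8153 + 71*(-62))*1172 = 20682 + (8153 - 4402)*1172 = 20682 + 3751*1172 = 20682 + 4396172 = 4416854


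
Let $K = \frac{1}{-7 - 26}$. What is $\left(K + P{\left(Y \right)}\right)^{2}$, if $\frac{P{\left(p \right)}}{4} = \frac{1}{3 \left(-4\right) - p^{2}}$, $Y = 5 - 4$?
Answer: $\frac{21025}{184041} \approx 0.11424$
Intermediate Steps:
$Y = 1$
$K = - \frac{1}{33}$ ($K = \frac{1}{-33} = - \frac{1}{33} \approx -0.030303$)
$P{\left(p \right)} = \frac{4}{-12 - p^{2}}$ ($P{\left(p \right)} = \frac{4}{3 \left(-4\right) - p^{2}} = \frac{4}{-12 - p^{2}}$)
$\left(K + P{\left(Y \right)}\right)^{2} = \left(- \frac{1}{33} - \frac{4}{12 + 1^{2}}\right)^{2} = \left(- \frac{1}{33} - \frac{4}{12 + 1}\right)^{2} = \left(- \frac{1}{33} - \frac{4}{13}\right)^{2} = \left(- \frac{145}{429}\right)^{2} = \frac{21025}{184041}$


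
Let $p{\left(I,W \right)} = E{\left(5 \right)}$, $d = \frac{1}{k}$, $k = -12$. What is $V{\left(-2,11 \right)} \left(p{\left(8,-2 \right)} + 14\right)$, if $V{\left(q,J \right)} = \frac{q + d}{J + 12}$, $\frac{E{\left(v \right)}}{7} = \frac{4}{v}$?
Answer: $- \frac{245}{138} \approx -1.7754$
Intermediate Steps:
$E{\left(v \right)} = \frac{28}{v}$ ($E{\left(v \right)} = 7 \frac{4}{v} = \frac{28}{v}$)
$d = - \frac{1}{12}$ ($d = \frac{1}{-12} = - \frac{1}{12} \approx -0.083333$)
$p{\left(I,W \right)} = \frac{28}{5}$
$V{\left(q,J \right)} = \frac{- \frac{1}{12} + q}{12 + J}$ ($V{\left(q,J \right)} = \frac{q - \frac{1}{12}}{J + 12} = \frac{- \frac{1}{12} + q}{12 + J}$)
$V{\left(-2,11 \right)} \left(p{\left(8,-2 \right)} + 14\right) = \frac{- \frac{1}{12} - 2}{12 + 11} \left(\frac{28}{5} + 14\right) = \frac{1}{23} \left(- \frac{25}{12}\right) \frac{98}{5} = \left(- \frac{25}{276}\right) \frac{98}{5} = - \frac{245}{138}$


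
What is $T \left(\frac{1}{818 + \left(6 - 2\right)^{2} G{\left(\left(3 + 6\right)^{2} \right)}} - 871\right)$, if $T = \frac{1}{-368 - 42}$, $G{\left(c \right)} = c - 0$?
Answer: $\frac{1841293}{866740} \approx 2.1244$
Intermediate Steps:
$G{\left(c \right)} = c$ ($G{\left(c \right)} = c + 0 = c$)
$T = - \frac{1}{410}$ ($T = \frac{1}{-410} = - \frac{1}{410} \approx -0.002439$)
$T \left(\frac{1}{818 + \left(6 - 2\right)^{2} G{\left(\left(3 + 6\right)^{2} \right)}} - 871\right) = - \frac{\frac{1}{818 + \left(6 - 2\right)^{2} \left(3 + 6\right)^{2}} - 871}{410} = - \frac{\frac{1}{818 + 4^{2} \cdot 9^{2}} - 871}{410} = - \frac{\frac{1}{818 + 16 \cdot 81} - 871}{410} = - \frac{\frac{1}{818 + 1296} - 871}{410} = - \frac{\frac{1}{2114} - 871}{410} = \left(- \frac{1}{410}\right) \left(- \frac{1841293}{2114}\right) = \frac{1841293}{866740}$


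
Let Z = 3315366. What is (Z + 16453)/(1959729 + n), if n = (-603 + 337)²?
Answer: 3331819/2030485 ≈ 1.6409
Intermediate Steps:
n = 70756 (n = (-266)² = 70756)
(Z + 16453)/(1959729 + n) = (3315366 + 16453)/(1959729 + 70756) = 3331819/2030485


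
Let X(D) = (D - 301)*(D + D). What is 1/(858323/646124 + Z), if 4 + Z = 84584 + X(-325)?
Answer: 646124/317557881843 ≈ 2.0347e-6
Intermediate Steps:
X(D) = 2*D*(-301 + D) (X(D) = (-301 + D)*(2*D) = 2*D*(-301 + D))
Z = 491480 (Z = -4 + (84584 + 2*(-325)*(-301 - 325)) = -4 + (84584 + 2*(-325)*(-626)) = -4 + (84584 + 406900) = -4 + 491484 = 491480)
1/(858323/646124 + Z) = 1/(858323/646124 + 491480) = 1/(317557881843/646124) = 646124/317557881843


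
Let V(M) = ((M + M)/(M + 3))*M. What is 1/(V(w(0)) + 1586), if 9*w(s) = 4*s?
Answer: 1/1586 ≈ 0.00063052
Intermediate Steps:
w(s) = 4*s/9 (w(s) = (4*s)/9 = 4*s/9)
V(M) = 2*M²/(3 + M) (V(M) = ((2*M)/(3 + M))*M = (2*M/(3 + M))*M = 2*M²/(3 + M))
1/(V(w(0)) + 1586) = 1/(2*((4/9)*0)²/(3 + (4/9)*0) + 1586) = 1/(2*0²/(3 + 0) + 1586) = 1/(2*0/3 + 1586) = 1/(2*0*(⅓) + 1586) = 1/(0 + 1586) = 1/1586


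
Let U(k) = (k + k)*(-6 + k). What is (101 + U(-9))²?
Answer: 137641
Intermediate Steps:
U(k) = 2*k*(-6 + k) (U(k) = (2*k)*(-6 + k) = 2*k*(-6 + k))
(101 + U(-9))² = (101 + 2*(-9)*(-6 - 9))² = (101 + 2*(-9)*(-15))² = (101 + 270)² = 371² = 137641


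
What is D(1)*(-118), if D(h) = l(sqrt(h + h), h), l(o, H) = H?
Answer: -118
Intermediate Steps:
D(h) = h
D(1)*(-118) = 1*(-118) = -118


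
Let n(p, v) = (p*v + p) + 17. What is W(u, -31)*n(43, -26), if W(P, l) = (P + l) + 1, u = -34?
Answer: 67712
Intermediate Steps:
W(P, l) = 1 + P + l
n(p, v) = 17 + p + p*v (n(p, v) = (p + p*v) + 17 = 17 + p + p*v)
W(u, -31)*n(43, -26) = (1 - 34 - 31)*(17 + 43 + 43*(-26)) = -64*(17 + 43 - 1118) = -64*(-1058) = 67712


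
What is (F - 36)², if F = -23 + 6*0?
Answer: 3481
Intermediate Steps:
F = -23 (F = -23 + 0 = -23)
(F - 36)² = (-23 - 36)² = (-59)² = 3481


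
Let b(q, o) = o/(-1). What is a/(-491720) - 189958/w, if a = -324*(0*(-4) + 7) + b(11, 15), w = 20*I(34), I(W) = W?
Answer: -137359699/491720 ≈ -279.35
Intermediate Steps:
b(q, o) = -o (b(q, o) = o*(-1) = -o)
w = 680 (w = 20*34 = 680)
a = -2283 (a = -324*(0*(-4) + 7) - 1*15 = -324*(0 + 7) - 15 = -324*7 - 15 = -2268 - 15 = -2283)
a/(-491720) - 189958/w = -2283/(-491720) - 189958/680 = -2283*(-1/491720) - 189958*1/680 = 2283/491720 - 5587/20 = -137359699/491720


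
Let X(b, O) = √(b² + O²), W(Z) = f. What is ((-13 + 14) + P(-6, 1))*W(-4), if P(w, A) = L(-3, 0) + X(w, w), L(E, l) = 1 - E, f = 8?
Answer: 40 + 48*√2 ≈ 107.88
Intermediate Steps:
W(Z) = 8
X(b, O) = √(O² + b²)
P(w, A) = 4 + √2*√(w²) (P(w, A) = (1 - 1*(-3)) + √(w² + w²) = (1 + 3) + √(2*w²) = 4 + √2*√(w²))
((-13 + 14) + P(-6, 1))*W(-4) = ((-13 + 14) + (4 + √2*√((-6)²)))*8 = (1 + (4 + √2*√36))*8 = (1 + (4 + √2*6))*8 = (1 + (4 + 6*√2))*8 = (5 + 6*√2)*8 = 40 + 48*√2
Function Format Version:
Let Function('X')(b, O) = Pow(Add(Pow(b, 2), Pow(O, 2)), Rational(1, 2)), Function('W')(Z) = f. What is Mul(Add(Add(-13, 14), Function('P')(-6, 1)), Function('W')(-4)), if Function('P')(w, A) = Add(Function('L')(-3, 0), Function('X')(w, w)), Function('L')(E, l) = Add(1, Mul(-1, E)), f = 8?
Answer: Add(40, Mul(48, Pow(2, Rational(1, 2)))) ≈ 107.88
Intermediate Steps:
Function('W')(Z) = 8
Function('X')(b, O) = Pow(Add(Pow(O, 2), Pow(b, 2)), Rational(1, 2))
Function('P')(w, A) = Add(4, Mul(Pow(2, Rational(1, 2)), Pow(Pow(w, 2), Rational(1, 2)))) (Function('P')(w, A) = Add(Add(1, Mul(-1, -3)), Pow(Add(Pow(w, 2), Pow(w, 2)), Rational(1, 2))) = Add(Add(1, 3), Pow(Mul(2, Pow(w, 2)), Rational(1, 2))) = Add(4, Mul(Pow(2, Rational(1, 2)), Pow(Pow(w, 2), Rational(1, 2)))))
Mul(Add(Add(-13, 14), Function('P')(-6, 1)), Function('W')(-4)) = Mul(Add(Add(-13, 14), Add(4, Mul(Pow(2, Rational(1, 2)), Pow(Pow(-6, 2), Rational(1, 2))))), 8) = Mul(Add(1, Add(4, Mul(Pow(2, Rational(1, 2)), Pow(36, Rational(1, 2))))), 8) = Mul(Add(1, Add(4, Mul(Pow(2, Rational(1, 2)), 6))), 8) = Mul(Add(1, Add(4, Mul(6, Pow(2, Rational(1, 2))))), 8) = Mul(Add(5, Mul(6, Pow(2, Rational(1, 2)))), 8) = Add(40, Mul(48, Pow(2, Rational(1, 2))))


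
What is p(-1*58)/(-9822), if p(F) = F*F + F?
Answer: -551/1637 ≈ -0.33659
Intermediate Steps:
p(F) = F + F² (p(F) = F² + F = F + F²)
p(-1*58)/(-9822) = ((-1*58)*(1 - 1*58))/(-9822) = -58*(1 - 58)*(-1/9822) = -58*(-57)*(-1/9822) = 3306*(-1/9822) = -551/1637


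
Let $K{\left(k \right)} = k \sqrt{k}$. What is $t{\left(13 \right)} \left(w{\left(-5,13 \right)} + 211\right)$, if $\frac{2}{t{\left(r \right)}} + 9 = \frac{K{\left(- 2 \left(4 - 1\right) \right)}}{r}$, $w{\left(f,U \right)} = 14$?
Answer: $- \frac{5070}{103} + \frac{260 i \sqrt{6}}{103} \approx -49.223 + 6.1832 i$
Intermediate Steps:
$K{\left(k \right)} = k^{\frac{3}{2}}$
$t{\left(r \right)} = \frac{2}{-9 - \frac{6 i \sqrt{6}}{r}}$ ($t{\left(r \right)} = \frac{2}{-9 + \frac{\left(- 2 \left(4 - 1\right)\right)^{\frac{3}{2}}}{r}} = \frac{2}{-9 + \frac{\left(\left(-2\right) 3\right)^{\frac{3}{2}}}{r}} = \frac{2}{-9 + \frac{\left(-6\right)^{\frac{3}{2}}}{r}} = \frac{2}{-9 + \frac{\left(-6\right) i \sqrt{6}}{r}} = \frac{2}{-9 - \frac{6 i \sqrt{6}}{r}}$)
$t{\left(13 \right)} \left(w{\left(-5,13 \right)} + 211\right) = \left(-2\right) 13 \frac{1}{9 \cdot 13 + 6 i \sqrt{6}} \left(14 + 211\right) = \left(-2\right) 13 \frac{1}{117 + 6 i \sqrt{6}} \cdot 225 = - \frac{26}{117 + 6 i \sqrt{6}} \cdot 225 = - \frac{5850}{117 + 6 i \sqrt{6}}$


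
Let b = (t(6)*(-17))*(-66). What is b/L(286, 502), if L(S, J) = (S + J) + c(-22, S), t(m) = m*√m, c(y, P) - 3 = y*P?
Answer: -6732*√6/5501 ≈ -2.9976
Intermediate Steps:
c(y, P) = 3 + P*y (c(y, P) = 3 + y*P = 3 + P*y)
t(m) = m^(3/2)
L(S, J) = 3 + J - 21*S (L(S, J) = (S + J) + (3 + S*(-22)) = (J + S) + (3 - 22*S) = 3 + J - 21*S)
b = 6732*√6 (b = (6^(3/2)*(-17))*(-66) = ((6*√6)*(-17))*(-66) = -102*√6*(-66) = 6732*√6 ≈ 16490.)
b/L(286, 502) = (6732*√6)/(3 + 502 - 21*286) = (6732*√6)/(3 + 502 - 6006) = (6732*√6)/(-5501) = (6732*√6)*(-1/5501) = -6732*√6/5501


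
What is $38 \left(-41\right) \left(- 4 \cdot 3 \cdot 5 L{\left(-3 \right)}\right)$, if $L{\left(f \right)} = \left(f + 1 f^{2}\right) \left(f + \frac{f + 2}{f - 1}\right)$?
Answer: $-1542420$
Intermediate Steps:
$L{\left(f \right)} = \left(f + f^{2}\right) \left(f + \frac{2 + f}{-1 + f}\right)$
$38 \left(-41\right) \left(- 4 \cdot 3 \cdot 5 L{\left(-3 \right)}\right) = 38 \left(-41\right) \left(- 4 \cdot 3 \cdot 5 \left(- \frac{3 \left(2 + \left(-3\right)^{2} + \left(-3\right)^{3} + 2 \left(-3\right)\right)}{-1 - 3}\right)\right) = - 1558 \left(- 4 \cdot 15 \left(- \frac{3 \left(2 + 9 - 27 - 6\right)}{-4}\right)\right) = - 1558 \left(- 4 \cdot 15 \left(\left(-3\right) \left(- \frac{1}{4}\right) \left(-22\right)\right)\right) = - 1558 \left(- 4 \cdot 15 \left(- \frac{33}{2}\right)\right) = - 1558 \left(\left(-4\right) \left(- \frac{495}{2}\right)\right) = \left(-1558\right) 990 = -1542420$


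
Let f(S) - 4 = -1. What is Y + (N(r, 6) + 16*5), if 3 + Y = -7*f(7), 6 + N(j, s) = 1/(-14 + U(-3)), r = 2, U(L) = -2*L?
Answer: 399/8 ≈ 49.875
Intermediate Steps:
f(S) = 3 (f(S) = 4 - 1 = 3)
N(j, s) = -49/8 (N(j, s) = -6 + 1/(-14 - 2*(-3)) = -6 + 1/(-14 + 6) = -6 + 1/(-8) = -6 - 1/8 = -49/8)
Y = -24 (Y = -3 - 7*3 = -3 - 21 = -24)
Y + (N(r, 6) + 16*5) = -24 + (-49/8 + 16*5) = -24 + (-49/8 + 80) = -24 + 591/8 = 399/8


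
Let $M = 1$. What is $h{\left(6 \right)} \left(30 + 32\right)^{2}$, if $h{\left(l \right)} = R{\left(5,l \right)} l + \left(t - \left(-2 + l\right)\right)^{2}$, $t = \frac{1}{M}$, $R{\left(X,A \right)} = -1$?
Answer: $11532$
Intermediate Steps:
$t = 1$ ($t = 1^{-1} = 1$)
$h{\left(l \right)} = \left(3 - l\right)^{2} - l$ ($h{\left(l \right)} = - l + \left(1 - \left(-2 + l\right)\right)^{2} = - l + \left(3 - l\right)^{2} = \left(3 - l\right)^{2} - l$)
$h{\left(6 \right)} \left(30 + 32\right)^{2} = \left(\left(-3 + 6\right)^{2} - 6\right) \left(30 + 32\right)^{2} = \left(3^{2} - 6\right) 62^{2} = \left(9 - 6\right) 3844 = 3 \cdot 3844 = 11532$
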